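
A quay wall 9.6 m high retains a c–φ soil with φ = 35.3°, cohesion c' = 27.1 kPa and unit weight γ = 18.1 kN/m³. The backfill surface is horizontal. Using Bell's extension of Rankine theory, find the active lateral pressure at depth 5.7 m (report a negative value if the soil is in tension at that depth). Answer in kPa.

-0.432 kPa

K_a = (1 − sin φ)/(1 + sin φ) = 0.2675.
σ_a = K_a γ z − 2c√K_a = 0.2675×18.1×5.7 − 2×27.1×0.5172 = -0.4324 kPa.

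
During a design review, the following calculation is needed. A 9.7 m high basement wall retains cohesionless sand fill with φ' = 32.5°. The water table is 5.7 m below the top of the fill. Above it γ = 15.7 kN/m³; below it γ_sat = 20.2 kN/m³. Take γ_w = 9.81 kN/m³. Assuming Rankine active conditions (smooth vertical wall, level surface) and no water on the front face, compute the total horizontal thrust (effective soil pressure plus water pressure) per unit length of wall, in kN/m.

288 kN/m

K_a = tan²(45° − φ/2) = 0.3010.
γ' = 20.2 − 9.81 = 10.39 kN/m³. Depth below WT = 4.0 m.
σ'_h at WT = K_a γ d_w = 26.93 kPa; at base = 26.93 + K_a γ' × 4.0 = 39.44 kPa.
P₁ (0–5.7 m) = ½×26.93×5.7 = 76.76. P₂ (5.7–9.7 m) = ½(26.93+39.44)×4.0 = 132.8.
P_w = ½ γ_w h₂² = 0.5×9.81×4.0² = 78.48. Total = 76.76+132.8+78.48 = 288.0 kN/m.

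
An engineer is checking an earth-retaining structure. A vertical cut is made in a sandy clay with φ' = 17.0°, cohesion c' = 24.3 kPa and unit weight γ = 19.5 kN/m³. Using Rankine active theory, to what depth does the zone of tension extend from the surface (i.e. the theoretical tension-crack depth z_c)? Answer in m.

3.37 m

K_a = tan²(45° − 17.0°/2) = 0.5475; √K_a = 0.7400.
The active pressure is zero where K_a γ z = 2c√K_a, so z_c = 2c/(γ√K_a) = 2×24.3/(19.5×0.7400) = 3.368 m.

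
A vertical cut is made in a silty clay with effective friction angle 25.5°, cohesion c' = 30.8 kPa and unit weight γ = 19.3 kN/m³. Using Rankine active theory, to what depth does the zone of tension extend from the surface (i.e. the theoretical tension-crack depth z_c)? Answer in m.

K_a = tan²(45° − 25.5°/2) = 0.3981; √K_a = 0.6310.
The active pressure is zero where K_a γ z = 2c√K_a, so z_c = 2c/(γ√K_a) = 2×30.8/(19.3×0.6310) = 5.059 m.

5.06 m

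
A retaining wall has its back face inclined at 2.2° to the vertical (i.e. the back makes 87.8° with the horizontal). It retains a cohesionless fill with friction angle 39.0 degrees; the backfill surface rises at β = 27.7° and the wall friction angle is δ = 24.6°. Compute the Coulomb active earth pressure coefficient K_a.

K_a = sin²(α+φ) / [sin²α · sin(α−δ) · (1 + √{sin(φ+δ)sin(φ−β) / (sin(α−δ)sin(α+β))})²].
With α = 87.8°, φ = 39.0°, δ = 24.6°, β = 27.7°: K_a = 0.3344.

0.334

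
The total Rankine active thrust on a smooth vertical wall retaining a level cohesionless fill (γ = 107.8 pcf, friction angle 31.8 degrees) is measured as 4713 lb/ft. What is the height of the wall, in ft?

K_a = 0.3098. P_a = ½ K_a γ H² ⇒ H = √(2P_a/(K_a γ)).
H = √(2×4713/(0.3098×107.8)) = 16.80 ft.

16.8 ft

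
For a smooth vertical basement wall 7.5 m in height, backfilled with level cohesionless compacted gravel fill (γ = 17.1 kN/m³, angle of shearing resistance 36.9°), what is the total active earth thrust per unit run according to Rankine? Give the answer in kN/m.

120 kN/m

K_a = tan²(45° − φ/2) = 0.2497.
P_a = ½ K_a γ H² = 0.5 × 0.2497 × 17.1 × 7.5² = 120.1 kN/m.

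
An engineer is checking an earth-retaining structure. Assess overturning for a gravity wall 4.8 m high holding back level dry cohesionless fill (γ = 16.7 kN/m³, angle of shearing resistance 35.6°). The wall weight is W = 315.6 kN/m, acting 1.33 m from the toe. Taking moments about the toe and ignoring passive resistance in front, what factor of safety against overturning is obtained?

5.16

K_a = tan²(45° − 35.6°/2) = 0.2641.
P_a = ½K_aγH² = 0.5×0.2641×16.7×4.8² = 50.81 kN/m, acting at H/3 = 1.600 m above the base.
Overturning moment M_o = P_a × H/3 = 50.81 × 1.600 = 81.30.
Resisting moment M_r = W × 1.33 = 315.6 × 1.33 = 419.7.
FS_overturning = M_r/M_o = 419.7/81.30 = 5.163.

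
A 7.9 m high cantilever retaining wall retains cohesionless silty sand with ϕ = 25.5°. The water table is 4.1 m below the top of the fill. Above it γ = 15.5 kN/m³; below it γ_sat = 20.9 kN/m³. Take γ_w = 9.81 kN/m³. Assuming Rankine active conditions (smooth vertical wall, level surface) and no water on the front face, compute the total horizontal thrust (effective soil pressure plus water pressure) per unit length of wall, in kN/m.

251 kN/m

K_a = tan²(45° − φ/2) = 0.3981.
γ' = 20.9 − 9.81 = 11.09 kN/m³. Depth below WT = 3.8 m.
σ'_h at WT = K_a γ d_w = 25.30 kPa; at base = 25.30 + K_a γ' × 3.8 = 42.08 kPa.
P₁ (0–4.1 m) = ½×25.30×4.1 = 51.86. P₂ (4.1–7.9 m) = ½(25.30+42.08)×3.8 = 128.0.
P_w = ½ γ_w h₂² = 0.5×9.81×3.8² = 70.83. Total = 51.86+128.0+70.83 = 250.7 kN/m.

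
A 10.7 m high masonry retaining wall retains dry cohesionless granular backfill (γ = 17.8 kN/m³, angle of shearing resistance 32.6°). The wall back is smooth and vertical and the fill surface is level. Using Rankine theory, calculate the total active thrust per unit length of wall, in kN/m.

K_a = tan²(45° − φ/2) = 0.2997.
P_a = ½ K_a γ H² = 0.5 × 0.2997 × 17.8 × 10.7² = 305.4 kN/m.

305 kN/m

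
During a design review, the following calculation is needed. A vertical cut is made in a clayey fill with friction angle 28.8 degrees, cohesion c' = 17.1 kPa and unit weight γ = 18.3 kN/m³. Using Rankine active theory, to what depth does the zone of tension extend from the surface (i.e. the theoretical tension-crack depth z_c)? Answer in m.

3.16 m

K_a = tan²(45° − 28.8°/2) = 0.3498; √K_a = 0.5914.
The active pressure is zero where K_a γ z = 2c√K_a, so z_c = 2c/(γ√K_a) = 2×17.1/(18.3×0.5914) = 3.160 m.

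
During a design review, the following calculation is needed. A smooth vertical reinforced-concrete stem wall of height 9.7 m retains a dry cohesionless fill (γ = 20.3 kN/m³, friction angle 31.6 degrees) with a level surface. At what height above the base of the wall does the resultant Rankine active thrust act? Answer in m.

3.23 m

K_a = 0.3123.
The pressure distribution is triangular, so the resultant acts at H/3 above the base = 9.7/3 = 3.233 m.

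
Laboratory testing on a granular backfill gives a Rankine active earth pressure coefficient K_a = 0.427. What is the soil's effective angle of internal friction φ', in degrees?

K_a = tan²(45° − φ/2) ⇒ 45° − φ/2 = arctan(√0.427) = 33.16°.
φ = 2(45° − 33.16°) = 23.67°.

23.7°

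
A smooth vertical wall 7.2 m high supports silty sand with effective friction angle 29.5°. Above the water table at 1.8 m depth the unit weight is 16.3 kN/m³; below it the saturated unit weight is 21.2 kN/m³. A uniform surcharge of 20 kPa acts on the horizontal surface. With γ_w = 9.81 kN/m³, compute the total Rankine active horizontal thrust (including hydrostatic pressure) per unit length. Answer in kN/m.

K_a = tan²(45° − φ/2) = 0.3401.
γ' = 21.2 − 9.81 = 11.39 kN/m³. h₂ = H − d_w = 5.4 m.
σ'_h: at surface K_a·q = 6.802; at WT K_a(q+γd_w) = 16.78; at base K_a(q+γd_w+γ'h₂) = 37.70 kPa.
P₁ = ½(6.802+16.78)×1.8 = 21.22; P₂ = ½(16.78+37.70)×5.4 = 147.1; P_w = ½γ_w h₂² = 143.0.
Total = 21.22+147.1+143.0 = 311.3 kN/m.

311 kN/m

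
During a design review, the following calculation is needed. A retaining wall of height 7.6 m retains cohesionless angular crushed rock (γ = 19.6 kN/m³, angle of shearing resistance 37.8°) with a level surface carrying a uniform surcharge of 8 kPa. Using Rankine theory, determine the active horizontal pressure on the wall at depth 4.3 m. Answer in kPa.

K_a = (1 − sin φ)/(1 + sin φ) = 0.2400.
σ_v = γz + q = 19.6 × 4.3 + 8 = 92.28 kPa.
σ_h = K_a σ_v = 0.2400 × 92.28 = 22.15 kPa.

22.1 kPa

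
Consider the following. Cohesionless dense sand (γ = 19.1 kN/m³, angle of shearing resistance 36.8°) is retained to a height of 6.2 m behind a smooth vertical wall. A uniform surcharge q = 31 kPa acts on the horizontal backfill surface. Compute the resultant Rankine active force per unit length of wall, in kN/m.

140 kN/m

K_a = tan²(45° − φ/2) = 0.2508.
Soil triangle: ½ K_a γ H² = 0.5×0.2508×19.1×6.2² = 92.06 kN/m.
Surcharge rectangle: K_a q H = 0.2508×31×6.2 = 48.20 kN/m.
Total = 92.06 + 48.20 = 140.3 kN/m.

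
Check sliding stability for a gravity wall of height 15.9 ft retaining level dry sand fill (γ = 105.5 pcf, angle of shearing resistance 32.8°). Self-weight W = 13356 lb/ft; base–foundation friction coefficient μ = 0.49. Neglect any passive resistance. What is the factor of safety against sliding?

1.65

K_a = tan²(45° − 32.8°/2) = 0.2973.
P_a = ½K_aγH² = 0.5×0.2973×105.5×15.9² = 3964 lb/ft, acting at H/3 = 5.300 ft above the base.
FS_sliding = μW / P_a = 0.49×13356 / 3964 = 1.651.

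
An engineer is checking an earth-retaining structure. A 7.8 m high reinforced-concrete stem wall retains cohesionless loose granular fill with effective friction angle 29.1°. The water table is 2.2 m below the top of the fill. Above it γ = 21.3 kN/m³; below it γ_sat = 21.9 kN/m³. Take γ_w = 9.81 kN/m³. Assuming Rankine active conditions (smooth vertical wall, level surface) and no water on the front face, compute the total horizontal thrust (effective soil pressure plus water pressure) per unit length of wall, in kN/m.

K_a = tan²(45° − φ/2) = 0.3456.
γ' = 21.9 − 9.81 = 12.09 kN/m³. Depth below WT = 5.6 m.
σ'_h at WT = K_a γ d_w = 16.19 kPa; at base = 16.19 + K_a γ' × 5.6 = 39.59 kPa.
P₁ (0–2.2 m) = ½×16.19×2.2 = 17.81. P₂ (2.2–7.8 m) = ½(16.19+39.59)×5.6 = 156.2.
P_w = ½ γ_w h₂² = 0.5×9.81×5.6² = 153.8. Total = 17.81+156.2+153.8 = 327.8 kN/m.

328 kN/m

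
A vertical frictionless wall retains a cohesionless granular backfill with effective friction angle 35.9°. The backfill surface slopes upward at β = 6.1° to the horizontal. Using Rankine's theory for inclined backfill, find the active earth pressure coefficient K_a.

K_a = cos β · (cos β − √(cos²β − cos²φ)) / (cos β + √(cos²β − cos²φ)).
cos β = 0.9943, cos φ = 0.8100, √(cos²β − cos²φ) = 0.5767.
K_a = 0.9943 × (0.9943 − 0.5767)/(0.9943 + 0.5767) = 0.2644.

0.264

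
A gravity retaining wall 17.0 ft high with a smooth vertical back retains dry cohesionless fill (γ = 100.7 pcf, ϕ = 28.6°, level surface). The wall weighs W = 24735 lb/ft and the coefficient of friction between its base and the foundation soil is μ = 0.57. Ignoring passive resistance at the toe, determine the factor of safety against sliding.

K_a = tan²(45° − 28.6°/2) = 0.3525.
P_a = ½K_aγH² = 0.5×0.3525×100.7×17.0² = 5130 lb/ft, acting at H/3 = 5.667 ft above the base.
FS_sliding = μW / P_a = 0.57×24735 / 5130 = 2.748.

2.75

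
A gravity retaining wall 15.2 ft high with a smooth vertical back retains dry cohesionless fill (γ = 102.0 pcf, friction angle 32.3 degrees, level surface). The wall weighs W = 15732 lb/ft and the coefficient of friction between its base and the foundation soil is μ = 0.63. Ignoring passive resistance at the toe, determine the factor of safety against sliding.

K_a = tan²(45° − 32.3°/2) = 0.3035.
P_a = ½K_aγH² = 0.5×0.3035×102.0×15.2² = 3576 lb/ft, acting at H/3 = 5.067 ft above the base.
FS_sliding = μW / P_a = 0.63×15732 / 3576 = 2.772.

2.77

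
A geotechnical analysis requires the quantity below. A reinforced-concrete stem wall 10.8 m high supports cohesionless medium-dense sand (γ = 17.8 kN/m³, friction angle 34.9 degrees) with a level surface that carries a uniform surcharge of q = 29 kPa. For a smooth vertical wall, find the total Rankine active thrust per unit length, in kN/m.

368 kN/m

K_a = tan²(45° − φ/2) = 0.2721.
Soil triangle: ½ K_a γ H² = 0.5×0.2721×17.8×10.8² = 282.5 kN/m.
Surcharge rectangle: K_a q H = 0.2721×29×10.8 = 85.24 kN/m.
Total = 282.5 + 85.24 = 367.8 kN/m.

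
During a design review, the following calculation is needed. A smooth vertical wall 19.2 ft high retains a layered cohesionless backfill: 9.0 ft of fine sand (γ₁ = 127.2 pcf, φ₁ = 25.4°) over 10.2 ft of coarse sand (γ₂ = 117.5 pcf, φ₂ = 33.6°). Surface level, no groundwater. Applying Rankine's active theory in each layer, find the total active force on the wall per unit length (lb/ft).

K_a1 = tan²(45°−25.4°/2) = 0.3996; K_a2 = tan²(45°−33.6°/2) = 0.2875.
Layer 1: σ at base = K_a1 γ₁ h₁ = 457.5 psf; P₁ = ½×457.5×9.0 = 2059.
Layer 2: σ_v at top = γ₁h₁ = 1145; σ_h top = K_a2×1145 = 329.1; σ_h base = K_a2×(1145+117.5×10.2) = 673.7.
P₂ = ½(329.1+673.7)×10.2 = 5115. Total P_a = 2059+5115 = 7173 lb/ft.

7170 lb/ft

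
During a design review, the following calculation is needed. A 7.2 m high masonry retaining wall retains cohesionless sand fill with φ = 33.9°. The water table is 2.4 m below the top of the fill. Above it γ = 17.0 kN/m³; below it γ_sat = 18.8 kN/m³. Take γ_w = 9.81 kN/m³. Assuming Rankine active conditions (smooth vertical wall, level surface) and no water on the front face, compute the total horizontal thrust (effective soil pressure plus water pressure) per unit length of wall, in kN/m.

K_a = tan²(45° − φ/2) = 0.2839.
γ' = 18.8 − 9.81 = 8.990 kN/m³. Depth below WT = 4.8 m.
σ'_h at WT = K_a γ d_w = 11.58 kPa; at base = 11.58 + K_a γ' × 4.8 = 23.83 kPa.
P₁ (0–2.4 m) = ½×11.58×2.4 = 13.90. P₂ (2.4–7.2 m) = ½(11.58+23.83)×4.8 = 85.00.
P_w = ½ γ_w h₂² = 0.5×9.81×4.8² = 113.0. Total = 13.90+85.00+113.0 = 211.9 kN/m.

212 kN/m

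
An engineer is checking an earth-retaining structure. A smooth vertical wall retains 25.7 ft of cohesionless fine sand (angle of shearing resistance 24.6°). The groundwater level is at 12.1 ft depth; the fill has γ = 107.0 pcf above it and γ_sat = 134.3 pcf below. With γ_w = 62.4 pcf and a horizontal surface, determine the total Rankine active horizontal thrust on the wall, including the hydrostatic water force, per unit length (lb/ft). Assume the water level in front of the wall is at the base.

K_a = tan²(45° − φ/2) = 0.4121.
γ' = 134.3 − 62.4 = 71.90 pcf. Depth below WT = 13.6 ft.
σ'_h at WT = K_a γ d_w = 533.6 psf; at base = 533.6 + K_a γ' × 13.6 = 936.6 psf.
P₁ (0–12.1 ft) = ½×533.6×12.1 = 3228. P₂ (12.1–25.7 ft) = ½(533.6+936.6)×13.6 = 9998.
P_w = ½ γ_w h₂² = 0.5×62.4×13.6² = 5771. Total = 3228+9998+5771 = 19000 lb/ft.

19000 lb/ft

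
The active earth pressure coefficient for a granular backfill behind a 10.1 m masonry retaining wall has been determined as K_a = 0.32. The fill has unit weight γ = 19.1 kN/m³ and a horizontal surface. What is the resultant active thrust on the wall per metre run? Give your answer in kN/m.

312 kN/m

P = ½ K_a γ H² = 0.5 × 0.32 × 19.1 × 10.1² = 311.7 kN/m.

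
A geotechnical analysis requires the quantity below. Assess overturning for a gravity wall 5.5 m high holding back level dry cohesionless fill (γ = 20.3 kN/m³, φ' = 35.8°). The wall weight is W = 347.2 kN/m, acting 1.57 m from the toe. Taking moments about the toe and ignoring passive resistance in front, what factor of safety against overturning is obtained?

K_a = tan²(45° − 35.8°/2) = 0.2619.
P_a = ½K_aγH² = 0.5×0.2619×20.3×5.5² = 80.40 kN/m, acting at H/3 = 1.833 m above the base.
Overturning moment M_o = P_a × H/3 = 80.40 × 1.833 = 147.4.
Resisting moment M_r = W × 1.57 = 347.2 × 1.57 = 545.1.
FS_overturning = M_r/M_o = 545.1/147.4 = 3.698.

3.70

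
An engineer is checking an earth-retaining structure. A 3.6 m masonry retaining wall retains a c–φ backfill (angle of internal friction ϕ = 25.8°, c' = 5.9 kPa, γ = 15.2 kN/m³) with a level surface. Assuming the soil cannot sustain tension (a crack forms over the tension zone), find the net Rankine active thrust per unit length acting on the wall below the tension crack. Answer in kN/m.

16.7 kN/m

K_a = 0.3935; √K_a = 0.6273.
Tension-crack depth z_c = 2c/(γ√K_a) = 2×5.9/(15.2×0.6273) = 1.238 m.
σ_a at base = K_a γ H − 2c√K_a = 0.3935×15.2×3.6 − 2×5.9×0.6273 = 14.13 kPa.
P_a = ½ × 14.13 × (H − z_c) = 0.5×14.13×2.362 = 16.69 kN/m.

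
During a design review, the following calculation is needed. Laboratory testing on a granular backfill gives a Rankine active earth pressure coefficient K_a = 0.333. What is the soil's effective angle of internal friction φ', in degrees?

K_a = tan²(45° − φ/2) ⇒ 45° − φ/2 = arctan(√0.333) = 29.99°.
φ = 2(45° − 29.99°) = 30.02°.

30.0°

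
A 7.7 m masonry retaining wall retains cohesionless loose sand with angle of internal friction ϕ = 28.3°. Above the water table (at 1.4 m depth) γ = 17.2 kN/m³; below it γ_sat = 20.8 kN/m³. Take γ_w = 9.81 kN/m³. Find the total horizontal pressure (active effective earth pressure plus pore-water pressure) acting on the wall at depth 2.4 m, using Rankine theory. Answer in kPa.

K_a = (1 − sin φ)/(1 + sin φ) = 0.3568.
γ' = 20.8 − 9.81 = 10.99 kN/m³.
Effective vertical stress at 2.4 m: σ'_v = 17.2×1.4 + 10.99×1.00 = 35.07 kPa.
σ'_h = K_a σ'_v = 0.3568 × 35.07 = 12.51 kPa; u = γ_w × 1.00 = 9.810 kPa.
Total σ_h = 12.51 + 9.810 = 22.32 kPa.

22.3 kPa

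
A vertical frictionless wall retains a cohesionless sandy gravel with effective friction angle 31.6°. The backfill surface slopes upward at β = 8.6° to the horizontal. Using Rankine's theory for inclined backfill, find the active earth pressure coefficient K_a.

0.323

K_a = cos β · (cos β − √(cos²β − cos²φ)) / (cos β + √(cos²β − cos²φ)).
cos β = 0.9888, cos φ = 0.8517, √(cos²β − cos²φ) = 0.5022.
K_a = 0.9888 × (0.9888 − 0.5022)/(0.9888 + 0.5022) = 0.3227.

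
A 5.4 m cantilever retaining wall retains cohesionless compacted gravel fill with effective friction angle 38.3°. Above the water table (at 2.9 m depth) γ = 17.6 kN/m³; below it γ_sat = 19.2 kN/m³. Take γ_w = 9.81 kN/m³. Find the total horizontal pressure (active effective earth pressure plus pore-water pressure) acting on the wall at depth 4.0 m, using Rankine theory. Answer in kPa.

25.2 kPa

K_a = (1 − sin φ)/(1 + sin φ) = 0.2347.
γ' = 19.2 − 9.81 = 9.390 kN/m³.
Effective vertical stress at 4.0 m: σ'_v = 17.6×2.9 + 9.390×1.10 = 61.37 kPa.
σ'_h = K_a σ'_v = 0.2347 × 61.37 = 14.41 kPa; u = γ_w × 1.10 = 10.79 kPa.
Total σ_h = 14.41 + 10.79 = 25.20 kPa.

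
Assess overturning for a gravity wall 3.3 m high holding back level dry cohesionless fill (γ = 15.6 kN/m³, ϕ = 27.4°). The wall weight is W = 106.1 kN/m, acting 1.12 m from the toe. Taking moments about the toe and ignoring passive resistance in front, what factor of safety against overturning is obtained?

K_a = tan²(45° − 27.4°/2) = 0.3697.
P_a = ½K_aγH² = 0.5×0.3697×15.6×3.3² = 31.40 kN/m, acting at H/3 = 1.100 m above the base.
Overturning moment M_o = P_a × H/3 = 31.40 × 1.100 = 34.54.
Resisting moment M_r = W × 1.12 = 106.1 × 1.12 = 118.8.
FS_overturning = M_r/M_o = 118.8/34.54 = 3.440.

3.44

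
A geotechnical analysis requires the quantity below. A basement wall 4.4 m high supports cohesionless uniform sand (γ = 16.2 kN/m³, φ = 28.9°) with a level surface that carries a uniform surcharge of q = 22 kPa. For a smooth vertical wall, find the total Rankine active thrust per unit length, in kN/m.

K_a = tan²(45° − φ/2) = 0.3484.
Soil triangle: ½ K_a γ H² = 0.5×0.3484×16.2×4.4² = 54.63 kN/m.
Surcharge rectangle: K_a q H = 0.3484×22×4.4 = 33.72 kN/m.
Total = 54.63 + 33.72 = 88.35 kN/m.

88.3 kN/m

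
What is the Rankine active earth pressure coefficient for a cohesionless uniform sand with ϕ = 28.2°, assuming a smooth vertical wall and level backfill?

0.358

K_a = tan²(45° − φ/2) = tan²(30.90°) = 0.3582.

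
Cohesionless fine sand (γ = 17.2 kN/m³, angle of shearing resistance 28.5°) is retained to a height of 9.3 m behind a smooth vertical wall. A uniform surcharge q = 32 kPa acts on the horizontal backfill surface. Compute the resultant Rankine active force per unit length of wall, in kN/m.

369 kN/m

K_a = tan²(45° − φ/2) = 0.3540.
Soil triangle: ½ K_a γ H² = 0.5×0.3540×17.2×9.3² = 263.3 kN/m.
Surcharge rectangle: K_a q H = 0.3540×32×9.3 = 105.3 kN/m.
Total = 263.3 + 105.3 = 368.6 kN/m.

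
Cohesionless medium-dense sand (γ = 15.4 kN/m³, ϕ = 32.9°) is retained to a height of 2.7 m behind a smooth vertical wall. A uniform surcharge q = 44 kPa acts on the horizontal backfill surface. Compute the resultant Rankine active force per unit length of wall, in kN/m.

51.8 kN/m

K_a = tan²(45° − φ/2) = 0.2960.
Soil triangle: ½ K_a γ H² = 0.5×0.2960×15.4×2.7² = 16.62 kN/m.
Surcharge rectangle: K_a q H = 0.2960×44×2.7 = 35.17 kN/m.
Total = 16.62 + 35.17 = 51.79 kN/m.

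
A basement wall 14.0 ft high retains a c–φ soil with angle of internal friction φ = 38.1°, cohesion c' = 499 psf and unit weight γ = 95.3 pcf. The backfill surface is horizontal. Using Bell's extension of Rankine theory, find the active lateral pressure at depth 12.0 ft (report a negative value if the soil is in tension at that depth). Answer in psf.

-215 psf

K_a = (1 − sin φ)/(1 + sin φ) = 0.2368.
σ_a = K_a γ z − 2c√K_a = 0.2368×95.3×12.0 − 2×499×0.4867 = -214.8 psf.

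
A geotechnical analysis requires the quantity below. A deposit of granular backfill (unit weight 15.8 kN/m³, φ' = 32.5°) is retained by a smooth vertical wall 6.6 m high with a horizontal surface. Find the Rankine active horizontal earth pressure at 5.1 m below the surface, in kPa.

K_a = (1 − sin φ)/(1 + sin φ) = 0.3010.
σ_h = K_a γ z = 0.3010 × 15.8 × 5.1 = 24.25 kPa.

24.3 kPa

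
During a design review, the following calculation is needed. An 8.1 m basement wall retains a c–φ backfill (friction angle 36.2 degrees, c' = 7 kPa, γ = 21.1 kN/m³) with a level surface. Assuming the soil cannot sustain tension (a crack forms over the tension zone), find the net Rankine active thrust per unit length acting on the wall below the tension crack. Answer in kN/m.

125 kN/m

K_a = 0.2574; √K_a = 0.5073.
Tension-crack depth z_c = 2c/(γ√K_a) = 2×7/(21.1×0.5073) = 1.308 m.
σ_a at base = K_a γ H − 2c√K_a = 0.2574×21.1×8.1 − 2×7×0.5073 = 36.89 kPa.
P_a = ½ × 36.89 × (H − z_c) = 0.5×36.89×6.792 = 125.3 kN/m.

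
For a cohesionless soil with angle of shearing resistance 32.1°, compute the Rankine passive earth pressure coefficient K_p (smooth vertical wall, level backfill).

K_p = (1 + sin φ)/(1 − sin φ) = tan²(45° + 32.1°/2) = 3.268.

3.27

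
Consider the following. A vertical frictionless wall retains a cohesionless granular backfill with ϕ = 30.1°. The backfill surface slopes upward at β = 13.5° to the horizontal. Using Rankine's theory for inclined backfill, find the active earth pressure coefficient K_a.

K_a = cos β · (cos β − √(cos²β − cos²φ)) / (cos β + √(cos²β − cos²φ)).
cos β = 0.9724, cos φ = 0.8652, √(cos²β − cos²φ) = 0.4439.
K_a = 0.9724 × (0.9724 − 0.4439)/(0.9724 + 0.4439) = 0.3629.

0.363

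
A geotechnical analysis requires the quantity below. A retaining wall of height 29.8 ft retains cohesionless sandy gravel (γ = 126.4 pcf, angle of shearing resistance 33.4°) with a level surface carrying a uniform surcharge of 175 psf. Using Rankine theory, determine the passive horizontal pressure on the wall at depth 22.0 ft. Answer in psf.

10200 psf

K_p = (1 + sin φ)/(1 − sin φ) = 3.449.
σ_v = γz + q = 126.4 × 22.0 + 175 = 2956 psf.
σ_h = K_p σ_v = 3.449 × 2956 = 10200 psf.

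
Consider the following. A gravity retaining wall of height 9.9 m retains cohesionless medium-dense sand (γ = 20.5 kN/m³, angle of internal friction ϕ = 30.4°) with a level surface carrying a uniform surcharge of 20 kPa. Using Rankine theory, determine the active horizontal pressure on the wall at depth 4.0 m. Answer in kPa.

K_a = (1 − sin φ)/(1 + sin φ) = 0.3280.
σ_v = γz + q = 20.5 × 4.0 + 20 = 102.0 kPa.
σ_h = K_a σ_v = 0.3280 × 102.0 = 33.46 kPa.

33.5 kPa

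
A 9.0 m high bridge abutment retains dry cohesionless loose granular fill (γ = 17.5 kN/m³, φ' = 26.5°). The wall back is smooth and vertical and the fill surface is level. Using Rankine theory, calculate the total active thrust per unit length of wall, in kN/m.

271 kN/m

K_a = tan²(45° − φ/2) = 0.3829.
P_a = ½ K_a γ H² = 0.5 × 0.3829 × 17.5 × 9.0² = 271.4 kN/m.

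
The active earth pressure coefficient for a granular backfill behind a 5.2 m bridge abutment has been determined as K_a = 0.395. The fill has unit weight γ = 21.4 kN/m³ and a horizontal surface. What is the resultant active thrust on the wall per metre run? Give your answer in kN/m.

114 kN/m

P = ½ K_a γ H² = 0.5 × 0.395 × 21.4 × 5.2² = 114.3 kN/m.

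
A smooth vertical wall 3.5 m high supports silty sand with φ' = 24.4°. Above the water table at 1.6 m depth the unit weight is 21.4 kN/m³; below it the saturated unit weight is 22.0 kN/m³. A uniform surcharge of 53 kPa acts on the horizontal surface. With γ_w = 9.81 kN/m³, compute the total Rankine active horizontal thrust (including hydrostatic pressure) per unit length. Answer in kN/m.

142 kN/m

K_a = tan²(45° − φ/2) = 0.4153.
γ' = 22.0 − 9.81 = 12.19 kN/m³. h₂ = H − d_w = 1.9 m.
σ'_h: at surface K_a·q = 22.01; at WT K_a(q+γd_w) = 36.23; at base K_a(q+γd_w+γ'h₂) = 45.85 kPa.
P₁ = ½(22.01+36.23)×1.6 = 46.60; P₂ = ½(36.23+45.85)×1.9 = 77.98; P_w = ½γ_w h₂² = 17.71.
Total = 46.60+77.98+17.71 = 142.3 kN/m.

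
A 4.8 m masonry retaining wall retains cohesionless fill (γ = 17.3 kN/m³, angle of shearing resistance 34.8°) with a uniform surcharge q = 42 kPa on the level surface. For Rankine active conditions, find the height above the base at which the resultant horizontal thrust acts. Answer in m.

2.00 m

K_a = 0.2733.
Triangular part P₁ = ½K_aγH² = 54.47 at H/3 = 1.600 m; rectangular part P₂ = K_a q H = 55.10 at H/2 = 2.400 m.
ȳ = (P₁·1.600 + P₂·2.400)/(P₁+P₂) = 2.002 m.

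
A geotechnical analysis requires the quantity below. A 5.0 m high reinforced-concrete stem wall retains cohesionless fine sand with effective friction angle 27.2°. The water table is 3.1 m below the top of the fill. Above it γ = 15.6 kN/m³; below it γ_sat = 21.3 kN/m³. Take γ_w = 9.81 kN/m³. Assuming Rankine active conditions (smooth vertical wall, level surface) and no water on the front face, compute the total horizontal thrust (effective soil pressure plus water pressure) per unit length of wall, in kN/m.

K_a = tan²(45° − φ/2) = 0.3726.
γ' = 21.3 − 9.81 = 11.49 kN/m³. Depth below WT = 1.9 m.
σ'_h at WT = K_a γ d_w = 18.02 kPa; at base = 18.02 + K_a γ' × 1.9 = 26.15 kPa.
P₁ (0–3.1 m) = ½×18.02×3.1 = 27.93. P₂ (3.1–5.0 m) = ½(18.02+26.15)×1.9 = 41.96.
P_w = ½ γ_w h₂² = 0.5×9.81×1.9² = 17.71. Total = 27.93+41.96+17.71 = 87.60 kN/m.

87.6 kN/m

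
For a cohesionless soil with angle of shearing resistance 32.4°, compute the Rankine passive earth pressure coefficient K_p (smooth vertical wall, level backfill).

K_p = (1 + sin φ)/(1 − sin φ) = tan²(45° + 32.4°/2) = 3.309.

3.31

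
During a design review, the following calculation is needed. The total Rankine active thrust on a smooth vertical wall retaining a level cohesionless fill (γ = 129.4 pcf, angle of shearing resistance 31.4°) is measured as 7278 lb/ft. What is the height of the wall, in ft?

K_a = 0.3149. P_a = ½ K_a γ H² ⇒ H = √(2P_a/(K_a γ)).
H = √(2×7278/(0.3149×129.4)) = 18.90 ft.

18.9 ft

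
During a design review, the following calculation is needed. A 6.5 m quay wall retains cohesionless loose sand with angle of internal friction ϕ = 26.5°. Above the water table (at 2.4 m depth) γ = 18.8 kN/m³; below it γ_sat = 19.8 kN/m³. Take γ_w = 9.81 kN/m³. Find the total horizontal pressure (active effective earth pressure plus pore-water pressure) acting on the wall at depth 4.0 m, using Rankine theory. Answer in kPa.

K_a = (1 − sin φ)/(1 + sin φ) = 0.3829.
γ' = 19.8 − 9.81 = 9.990 kN/m³.
Effective vertical stress at 4.0 m: σ'_v = 18.8×2.4 + 9.990×1.60 = 61.10 kPa.
σ'_h = K_a σ'_v = 0.3829 × 61.10 = 23.40 kPa; u = γ_w × 1.60 = 15.70 kPa.
Total σ_h = 23.40 + 15.70 = 39.09 kPa.

39.1 kPa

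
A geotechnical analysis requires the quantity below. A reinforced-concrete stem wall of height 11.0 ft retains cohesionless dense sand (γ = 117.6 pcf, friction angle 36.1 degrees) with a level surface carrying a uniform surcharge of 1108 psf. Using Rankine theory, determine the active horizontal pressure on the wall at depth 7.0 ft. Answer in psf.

K_a = (1 − sin φ)/(1 + sin φ) = 0.2585.
σ_v = γz + q = 117.6 × 7.0 + 1108 = 1931 psf.
σ_h = K_a σ_v = 0.2585 × 1931 = 499.2 psf.

499 psf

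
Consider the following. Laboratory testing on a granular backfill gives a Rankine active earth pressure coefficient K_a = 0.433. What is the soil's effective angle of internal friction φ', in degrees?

K_a = tan²(45° − φ/2) ⇒ 45° − φ/2 = arctan(√0.433) = 33.35°.
φ = 2(45° − 33.35°) = 23.31°.

23.3°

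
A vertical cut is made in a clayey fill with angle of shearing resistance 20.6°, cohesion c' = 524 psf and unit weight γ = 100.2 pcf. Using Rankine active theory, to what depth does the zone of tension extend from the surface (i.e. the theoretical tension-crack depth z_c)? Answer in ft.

15.1 ft

K_a = tan²(45° − 20.6°/2) = 0.4795; √K_a = 0.6924.
The active pressure is zero where K_a γ z = 2c√K_a, so z_c = 2c/(γ√K_a) = 2×524/(100.2×0.6924) = 15.10 ft.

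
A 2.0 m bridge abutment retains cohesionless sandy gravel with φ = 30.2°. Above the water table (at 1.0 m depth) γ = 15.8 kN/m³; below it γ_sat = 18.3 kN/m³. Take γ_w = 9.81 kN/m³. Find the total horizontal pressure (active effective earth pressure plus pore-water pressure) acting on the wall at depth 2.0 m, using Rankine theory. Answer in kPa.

K_a = (1 − sin φ)/(1 + sin φ) = 0.3307.
γ' = 18.3 − 9.81 = 8.490 kN/m³.
Effective vertical stress at 2.0 m: σ'_v = 15.8×1.0 + 8.490×1.00 = 24.29 kPa.
σ'_h = K_a σ'_v = 0.3307 × 24.29 = 8.032 kPa; u = γ_w × 1.00 = 9.810 kPa.
Total σ_h = 8.032 + 9.810 = 17.84 kPa.

17.8 kPa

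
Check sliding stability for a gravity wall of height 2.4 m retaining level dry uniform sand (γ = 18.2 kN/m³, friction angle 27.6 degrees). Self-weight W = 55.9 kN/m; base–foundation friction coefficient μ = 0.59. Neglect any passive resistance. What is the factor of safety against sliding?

1.72

K_a = tan²(45° − 27.6°/2) = 0.3668.
P_a = ½K_aγH² = 0.5×0.3668×18.2×2.4² = 19.23 kN/m, acting at H/3 = 0.8000 m above the base.
FS_sliding = μW / P_a = 0.59×55.9 / 19.23 = 1.716.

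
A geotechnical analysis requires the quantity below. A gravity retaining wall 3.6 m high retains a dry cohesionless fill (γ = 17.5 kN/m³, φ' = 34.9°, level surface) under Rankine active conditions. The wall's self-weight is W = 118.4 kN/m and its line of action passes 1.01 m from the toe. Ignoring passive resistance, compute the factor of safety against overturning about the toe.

3.23

K_a = tan²(45° − 34.9°/2) = 0.2721.
P_a = ½K_aγH² = 0.5×0.2721×17.5×3.6² = 30.86 kN/m, acting at H/3 = 1.200 m above the base.
Overturning moment M_o = P_a × H/3 = 30.86 × 1.200 = 37.03.
Resisting moment M_r = W × 1.01 = 118.4 × 1.01 = 119.6.
FS_overturning = M_r/M_o = 119.6/37.03 = 3.229.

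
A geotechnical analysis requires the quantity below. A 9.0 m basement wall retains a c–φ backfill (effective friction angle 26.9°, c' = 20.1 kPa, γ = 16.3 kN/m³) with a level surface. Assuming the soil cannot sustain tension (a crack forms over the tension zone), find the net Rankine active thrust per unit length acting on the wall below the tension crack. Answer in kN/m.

76.3 kN/m

K_a = 0.3770; √K_a = 0.6140.
Tension-crack depth z_c = 2c/(γ√K_a) = 2×20.1/(16.3×0.6140) = 4.017 m.
σ_a at base = K_a γ H − 2c√K_a = 0.3770×16.3×9.0 − 2×20.1×0.6140 = 30.62 kPa.
P_a = ½ × 30.62 × (H − z_c) = 0.5×30.62×4.983 = 76.30 kN/m.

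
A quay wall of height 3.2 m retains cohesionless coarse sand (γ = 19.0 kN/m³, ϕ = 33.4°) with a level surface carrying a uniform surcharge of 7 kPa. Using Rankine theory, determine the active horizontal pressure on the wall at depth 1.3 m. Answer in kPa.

K_a = (1 − sin φ)/(1 + sin φ) = 0.2899.
σ_v = γz + q = 19.0 × 1.3 + 7 = 31.70 kPa.
σ_h = K_a σ_v = 0.2899 × 31.70 = 9.191 kPa.

9.19 kPa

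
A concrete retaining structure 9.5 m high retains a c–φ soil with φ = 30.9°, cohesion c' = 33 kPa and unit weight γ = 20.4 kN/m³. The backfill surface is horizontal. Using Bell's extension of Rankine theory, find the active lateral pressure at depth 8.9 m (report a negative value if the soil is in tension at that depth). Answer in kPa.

20.9 kPa

K_a = (1 − sin φ)/(1 + sin φ) = 0.3214.
σ_a = K_a γ z − 2c√K_a = 0.3214×20.4×8.9 − 2×33×0.5669 = 20.94 kPa.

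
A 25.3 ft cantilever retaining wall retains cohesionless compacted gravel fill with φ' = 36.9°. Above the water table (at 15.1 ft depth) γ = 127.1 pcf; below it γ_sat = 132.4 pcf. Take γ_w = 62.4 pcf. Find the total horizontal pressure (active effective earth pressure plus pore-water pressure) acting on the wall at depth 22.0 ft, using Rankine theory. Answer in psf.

K_a = (1 − sin φ)/(1 + sin φ) = 0.2497.
γ' = 132.4 − 62.4 = 70.00 pcf.
Effective vertical stress at 22.0 ft: σ'_v = 127.1×15.1 + 70.00×6.90 = 2402 psf.
σ'_h = K_a σ'_v = 0.2497 × 2402 = 599.8 psf; u = γ_w × 6.90 = 430.6 psf.
Total σ_h = 599.8 + 430.6 = 1030 psf.

1030 psf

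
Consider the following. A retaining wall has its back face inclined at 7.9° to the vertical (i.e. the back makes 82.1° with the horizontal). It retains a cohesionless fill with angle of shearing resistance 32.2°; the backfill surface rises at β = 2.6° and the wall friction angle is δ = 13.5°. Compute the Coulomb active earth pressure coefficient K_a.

K_a = sin²(α+φ) / [sin²α · sin(α−δ) · (1 + √{sin(φ+δ)sin(φ−β) / (sin(α−δ)sin(α+β))})²].
With α = 82.1°, φ = 32.2°, δ = 13.5°, β = 2.6°: K_a = 0.3476.

0.348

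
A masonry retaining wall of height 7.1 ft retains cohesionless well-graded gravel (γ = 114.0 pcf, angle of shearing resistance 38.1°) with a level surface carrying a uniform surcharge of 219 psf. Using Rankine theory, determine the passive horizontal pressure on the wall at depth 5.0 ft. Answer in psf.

3330 psf

K_p = (1 + sin φ)/(1 − sin φ) = 4.222.
σ_v = γz + q = 114.0 × 5.0 + 219 = 789.0 psf.
σ_h = K_p σ_v = 4.222 × 789.0 = 3331 psf.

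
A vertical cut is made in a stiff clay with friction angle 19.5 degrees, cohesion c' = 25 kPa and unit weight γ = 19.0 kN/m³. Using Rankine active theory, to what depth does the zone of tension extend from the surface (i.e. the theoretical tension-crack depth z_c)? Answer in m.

K_a = tan²(45° − 19.5°/2) = 0.4995; √K_a = 0.7067.
The active pressure is zero where K_a γ z = 2c√K_a, so z_c = 2c/(γ√K_a) = 2×25/(19.0×0.7067) = 3.724 m.

3.72 m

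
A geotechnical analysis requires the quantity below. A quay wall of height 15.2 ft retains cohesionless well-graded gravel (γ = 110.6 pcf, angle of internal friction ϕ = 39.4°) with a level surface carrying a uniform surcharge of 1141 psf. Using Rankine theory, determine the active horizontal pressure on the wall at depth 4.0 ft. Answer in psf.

354 psf

K_a = (1 − sin φ)/(1 + sin φ) = 0.2234.
σ_v = γz + q = 110.6 × 4.0 + 1141 = 1583 psf.
σ_h = K_a σ_v = 0.2234 × 1583 = 353.8 psf.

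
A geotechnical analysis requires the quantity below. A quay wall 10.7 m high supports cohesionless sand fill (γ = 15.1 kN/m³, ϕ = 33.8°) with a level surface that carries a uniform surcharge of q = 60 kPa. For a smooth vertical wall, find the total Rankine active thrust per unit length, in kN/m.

429 kN/m

K_a = tan²(45° − φ/2) = 0.2851.
Soil triangle: ½ K_a γ H² = 0.5×0.2851×15.1×10.7² = 246.4 kN/m.
Surcharge rectangle: K_a q H = 0.2851×60×10.7 = 183.0 kN/m.
Total = 246.4 + 183.0 = 429.5 kN/m.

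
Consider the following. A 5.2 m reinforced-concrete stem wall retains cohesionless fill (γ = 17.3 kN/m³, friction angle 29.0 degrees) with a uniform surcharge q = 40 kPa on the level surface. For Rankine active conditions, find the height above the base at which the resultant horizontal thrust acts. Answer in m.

2.14 m

K_a = 0.3470.
Triangular part P₁ = ½K_aγH² = 81.16 at H/3 = 1.733 m; rectangular part P₂ = K_a q H = 72.17 at H/2 = 2.600 m.
ȳ = (P₁·1.733 + P₂·2.600)/(P₁+P₂) = 2.141 m.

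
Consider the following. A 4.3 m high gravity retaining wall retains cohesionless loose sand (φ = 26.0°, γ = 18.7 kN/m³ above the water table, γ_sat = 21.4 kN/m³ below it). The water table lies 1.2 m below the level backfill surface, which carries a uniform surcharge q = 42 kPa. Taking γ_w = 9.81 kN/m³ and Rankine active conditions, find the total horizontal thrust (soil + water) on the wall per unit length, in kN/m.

K_a = tan²(45° − φ/2) = 0.3905.
γ' = 21.4 − 9.81 = 11.59 kN/m³. h₂ = H − d_w = 3.1 m.
σ'_h: at surface K_a·q = 16.40; at WT K_a(q+γd_w) = 25.16; at base K_a(q+γd_w+γ'h₂) = 39.19 kPa.
P₁ = ½(16.40+25.16)×1.2 = 24.94; P₂ = ½(25.16+39.19)×3.1 = 99.74; P_w = ½γ_w h₂² = 47.14.
Total = 24.94+99.74+47.14 = 171.8 kN/m.

172 kN/m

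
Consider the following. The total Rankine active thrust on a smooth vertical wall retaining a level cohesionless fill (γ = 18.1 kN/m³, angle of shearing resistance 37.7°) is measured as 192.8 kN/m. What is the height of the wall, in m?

K_a = 0.2411. P_a = ½ K_a γ H² ⇒ H = √(2P_a/(K_a γ)).
H = √(2×192.8/(0.2411×18.1)) = 9.401 m.

9.40 m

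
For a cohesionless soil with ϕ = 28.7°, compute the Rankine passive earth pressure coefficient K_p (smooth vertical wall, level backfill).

2.85

K_p = (1 + sin φ)/(1 − sin φ) = tan²(45° + 28.7°/2) = 2.848.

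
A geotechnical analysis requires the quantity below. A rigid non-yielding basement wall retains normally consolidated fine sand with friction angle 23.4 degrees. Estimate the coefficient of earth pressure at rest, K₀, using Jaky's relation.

K₀ = 1 − sin φ' = 1 − sin 23.4° = 0.6029.

0.603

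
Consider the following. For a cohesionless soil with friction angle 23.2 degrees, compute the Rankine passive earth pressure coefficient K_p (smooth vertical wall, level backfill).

2.30

K_p = (1 + sin φ)/(1 − sin φ) = tan²(45° + 23.2°/2) = 2.300.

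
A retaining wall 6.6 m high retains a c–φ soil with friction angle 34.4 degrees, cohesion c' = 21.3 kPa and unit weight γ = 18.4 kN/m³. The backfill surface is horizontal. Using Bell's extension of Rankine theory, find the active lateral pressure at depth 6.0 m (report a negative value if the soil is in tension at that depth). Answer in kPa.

K_a = (1 − sin φ)/(1 + sin φ) = 0.2780.
σ_a = K_a γ z − 2c√K_a = 0.2780×18.4×6.0 − 2×21.3×0.5272 = 8.229 kPa.

8.23 kPa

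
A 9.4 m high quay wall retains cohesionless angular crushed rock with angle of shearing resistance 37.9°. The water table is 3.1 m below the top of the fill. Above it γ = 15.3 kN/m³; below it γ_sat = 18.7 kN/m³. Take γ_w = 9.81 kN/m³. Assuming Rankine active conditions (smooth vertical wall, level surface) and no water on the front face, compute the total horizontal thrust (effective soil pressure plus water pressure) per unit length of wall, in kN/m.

K_a = tan²(45° − φ/2) = 0.2389.
γ' = 18.7 − 9.81 = 8.890 kN/m³. Depth below WT = 6.3 m.
σ'_h at WT = K_a γ d_w = 11.33 kPa; at base = 11.33 + K_a γ' × 6.3 = 24.72 kPa.
P₁ (0–3.1 m) = ½×11.33×3.1 = 17.57. P₂ (3.1–9.4 m) = ½(11.33+24.72)×6.3 = 113.6.
P_w = ½ γ_w h₂² = 0.5×9.81×6.3² = 194.7. Total = 17.57+113.6+194.7 = 325.8 kN/m.

326 kN/m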